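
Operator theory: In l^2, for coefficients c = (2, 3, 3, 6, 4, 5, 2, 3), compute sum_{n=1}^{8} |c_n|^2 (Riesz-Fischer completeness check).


sum |c_n|^2 = 2^2 + 3^2 + 3^2 + 6^2 + 4^2 + 5^2 + 2^2 + 3^2
= 4 + 9 + 9 + 36 + 16 + 25 + 4 + 9
= 112

112


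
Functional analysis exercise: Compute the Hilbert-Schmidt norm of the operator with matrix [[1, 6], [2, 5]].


The Hilbert-Schmidt norm is sqrt(sum of squares of all entries).
Sum of squares = 1^2 + 6^2 + 2^2 + 5^2
= 1 + 36 + 4 + 25 = 66
||T||_HS = sqrt(66) = 8.1240

8.1240


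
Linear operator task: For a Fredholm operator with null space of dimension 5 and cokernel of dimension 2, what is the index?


The Fredholm index is defined as ind(T) = dim(ker T) - dim(coker T)
= 5 - 2
= 3

3


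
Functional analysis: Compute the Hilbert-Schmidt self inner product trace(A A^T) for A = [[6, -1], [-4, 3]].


trace(A * A^T) = sum of squares of all entries
= 6^2 + (-1)^2 + (-4)^2 + 3^2
= 36 + 1 + 16 + 9
= 62

62


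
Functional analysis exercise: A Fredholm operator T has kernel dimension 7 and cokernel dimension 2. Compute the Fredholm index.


The Fredholm index is defined as ind(T) = dim(ker T) - dim(coker T)
= 7 - 2
= 5

5


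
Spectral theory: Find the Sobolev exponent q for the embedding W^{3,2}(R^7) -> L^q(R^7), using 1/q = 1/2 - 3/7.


Using the Sobolev embedding formula: 1/q = 1/p - k/n
1/q = 1/2 - 3/7 = 1/14
q = 1/(1/14) = 14

14.0000


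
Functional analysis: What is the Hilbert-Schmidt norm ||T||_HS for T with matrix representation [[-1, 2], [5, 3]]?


The Hilbert-Schmidt norm is sqrt(sum of squares of all entries).
Sum of squares = (-1)^2 + 2^2 + 5^2 + 3^2
= 1 + 4 + 25 + 9 = 39
||T||_HS = sqrt(39) = 6.2450

6.2450


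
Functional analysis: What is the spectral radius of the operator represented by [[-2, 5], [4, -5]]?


For a 2x2 matrix, eigenvalues satisfy lambda^2 - (trace)*lambda + det = 0
trace = -2 + -5 = -7
det = -2*-5 - 5*4 = -10
discriminant = (-7)^2 - 4*(-10) = 89
spectral radius = max |eigenvalue| = 8.2170

8.2170


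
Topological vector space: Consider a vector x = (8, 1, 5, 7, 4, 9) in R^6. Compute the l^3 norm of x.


The l^3 norm = (sum |x_i|^3)^(1/3)
Sum of 3th powers = 512 + 1 + 125 + 343 + 64 + 729 = 1774
||x||_3 = (1774)^(1/3) = 12.1056

12.1056


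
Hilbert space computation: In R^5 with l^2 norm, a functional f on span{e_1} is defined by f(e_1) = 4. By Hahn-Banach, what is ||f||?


The norm of f is given by ||f|| = sup_{||x||=1} |f(x)|.
On span{e_1}, ||e_1|| = 1, so ||f|| = |f(e_1)| / ||e_1||
= |4| / 1 = 4.0000

4.0000


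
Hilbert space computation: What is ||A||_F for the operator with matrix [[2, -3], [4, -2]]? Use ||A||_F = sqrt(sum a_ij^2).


||A||_F^2 = sum a_ij^2
= 2^2 + (-3)^2 + 4^2 + (-2)^2
= 4 + 9 + 16 + 4 = 33
||A||_F = sqrt(33) = 5.7446

5.7446


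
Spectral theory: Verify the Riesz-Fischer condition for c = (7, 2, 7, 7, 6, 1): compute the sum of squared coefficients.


sum |c_n|^2 = 7^2 + 2^2 + 7^2 + 7^2 + 6^2 + 1^2
= 49 + 4 + 49 + 49 + 36 + 1
= 188

188


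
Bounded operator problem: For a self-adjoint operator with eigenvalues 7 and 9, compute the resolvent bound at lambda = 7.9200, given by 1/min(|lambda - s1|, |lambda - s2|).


dist(7.9200, {7, 9}) = min(|7.9200 - 7|, |7.9200 - 9|)
= min(0.9200, 1.0800) = 0.9200
Resolvent bound = 1/0.9200 = 1.0870

1.0870


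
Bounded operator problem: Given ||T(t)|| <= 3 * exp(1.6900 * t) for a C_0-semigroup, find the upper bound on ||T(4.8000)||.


||T(4.8000)|| <= 3 * exp(1.6900 * 4.8000)
= 3 * exp(8.1120)
= 3 * 3334.2398
= 10002.7195

10002.7195


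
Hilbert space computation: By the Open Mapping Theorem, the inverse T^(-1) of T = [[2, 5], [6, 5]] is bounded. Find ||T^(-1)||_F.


det(T) = 2*5 - 5*6 = -20
T^(-1) = (1/-20) * [[5, -5], [-6, 2]] = [[-0.2500, 0.2500], [0.3000, -0.1000]]
||T^(-1)||_F^2 = (-0.2500)^2 + 0.2500^2 + 0.3000^2 + (-0.1000)^2 = 0.2250
||T^(-1)||_F = sqrt(0.2250) = 0.4743

0.4743


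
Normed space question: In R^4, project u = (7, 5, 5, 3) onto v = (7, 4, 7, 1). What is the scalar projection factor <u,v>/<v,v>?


Computing <u,v> = 7*7 + 5*4 + 5*7 + 3*1 = 107
Computing <v,v> = 7^2 + 4^2 + 7^2 + 1^2 = 115
Projection coefficient = 107/115 = 0.9304

0.9304


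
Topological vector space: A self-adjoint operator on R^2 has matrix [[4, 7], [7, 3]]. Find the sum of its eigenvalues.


For a self-adjoint (symmetric) matrix, the eigenvalues are real.
The sum of eigenvalues equals the trace of the matrix.
trace = 4 + 3 = 7

7


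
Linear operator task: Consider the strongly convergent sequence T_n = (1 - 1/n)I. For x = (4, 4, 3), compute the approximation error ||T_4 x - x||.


T_4 x - x = (1 - 1/4)x - x = -x/4
||x|| = sqrt(41) = 6.4031
||T_4 x - x|| = ||x||/4 = 6.4031/4 = 1.6008

1.6008


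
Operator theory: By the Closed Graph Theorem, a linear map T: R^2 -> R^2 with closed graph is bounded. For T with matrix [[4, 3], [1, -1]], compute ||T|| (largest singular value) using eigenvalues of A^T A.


A^T A = [[17, 11], [11, 10]]
trace(A^T A) = 27, det(A^T A) = 49
discriminant = 27^2 - 4*49 = 533
Largest eigenvalue of A^T A = (trace + sqrt(disc))/2 = 25.0434
||T|| = sqrt(25.0434) = 5.0043

5.0043


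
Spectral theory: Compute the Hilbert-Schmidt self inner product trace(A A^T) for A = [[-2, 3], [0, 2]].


trace(A * A^T) = sum of squares of all entries
= (-2)^2 + 3^2 + 0^2 + 2^2
= 4 + 9 + 0 + 4
= 17

17


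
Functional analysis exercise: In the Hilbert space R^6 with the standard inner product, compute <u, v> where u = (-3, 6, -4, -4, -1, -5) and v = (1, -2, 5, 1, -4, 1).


Computing the standard inner product <u, v> = sum u_i * v_i
= -3*1 + 6*-2 + -4*5 + -4*1 + -1*-4 + -5*1
= -3 + -12 + -20 + -4 + 4 + -5
= -40

-40


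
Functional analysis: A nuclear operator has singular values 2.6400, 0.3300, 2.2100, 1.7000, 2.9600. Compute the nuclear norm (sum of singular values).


The nuclear norm is the sum of all singular values.
||T||_1 = 2.6400 + 0.3300 + 2.2100 + 1.7000 + 2.9600
= 9.8400

9.8400


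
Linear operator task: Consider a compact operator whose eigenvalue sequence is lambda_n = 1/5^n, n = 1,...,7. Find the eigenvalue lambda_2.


The eigenvalue formula gives lambda_2 = 1/5^2
= 1/25
= 0.0400

0.0400


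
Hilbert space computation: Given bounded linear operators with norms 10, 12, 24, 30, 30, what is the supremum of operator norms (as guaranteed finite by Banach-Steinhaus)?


By the Uniform Boundedness Principle, the supremum of norms is finite.
sup_k ||T_k|| = max(10, 12, 24, 30, 30) = 30

30


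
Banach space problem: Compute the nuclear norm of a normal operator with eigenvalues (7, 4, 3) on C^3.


For a normal operator, singular values equal |eigenvalues|.
Trace norm = sum |lambda_i| = 7 + 4 + 3
= 14

14


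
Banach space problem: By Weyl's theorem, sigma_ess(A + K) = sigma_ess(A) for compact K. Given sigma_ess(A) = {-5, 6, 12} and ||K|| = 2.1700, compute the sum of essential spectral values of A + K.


By Weyl's theorem, the essential spectrum is invariant under compact perturbations.
sigma_ess(A + K) = sigma_ess(A) = {-5, 6, 12}
Sum = -5 + 6 + 12 = 13

13


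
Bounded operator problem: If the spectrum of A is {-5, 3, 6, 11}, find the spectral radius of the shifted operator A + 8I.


Spectrum of A + 8I = {3, 11, 14, 19}
Spectral radius = max |lambda| over the shifted spectrum
= max(3, 11, 14, 19) = 19

19


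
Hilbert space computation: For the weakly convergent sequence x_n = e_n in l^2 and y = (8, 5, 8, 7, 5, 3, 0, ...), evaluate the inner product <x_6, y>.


x_6 = e_6 is the standard basis vector with 1 in position 6.
<x_6, y> = y_6 = 3
As n -> infinity, <x_n, y> -> 0, confirming weak convergence of (x_n) to 0.

3


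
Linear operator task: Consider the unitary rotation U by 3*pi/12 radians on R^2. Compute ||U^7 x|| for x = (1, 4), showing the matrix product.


U is a rotation by theta = 3*pi/12
U^7 = rotation by 7*theta = 21*pi/12
cos(21*pi/12) = 0.7071, sin(21*pi/12) = -0.7071
U^7 x = (0.7071 * 1 - -0.7071 * 4, -0.7071 * 1 + 0.7071 * 4)
= (3.5355, 2.1213)
||U^7 x|| = sqrt(3.5355^2 + 2.1213^2) = sqrt(17.0000) = 4.1231

4.1231


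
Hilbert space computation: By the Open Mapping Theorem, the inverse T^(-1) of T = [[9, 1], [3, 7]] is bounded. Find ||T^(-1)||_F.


det(T) = 9*7 - 1*3 = 60
T^(-1) = (1/60) * [[7, -1], [-3, 9]] = [[0.1167, -0.0167], [-0.0500, 0.1500]]
||T^(-1)||_F^2 = 0.1167^2 + (-0.0167)^2 + (-0.0500)^2 + 0.1500^2 = 0.0389
||T^(-1)||_F = sqrt(0.0389) = 0.1972

0.1972


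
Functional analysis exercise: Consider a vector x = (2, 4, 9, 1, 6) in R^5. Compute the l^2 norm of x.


The l^2 norm = (sum |x_i|^2)^(1/2)
Sum of 2th powers = 4 + 16 + 81 + 1 + 36 = 138
||x||_2 = (138)^(1/2) = 11.7473

11.7473


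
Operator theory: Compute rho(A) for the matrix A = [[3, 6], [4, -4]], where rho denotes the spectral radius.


For a 2x2 matrix, eigenvalues satisfy lambda^2 - (trace)*lambda + det = 0
trace = 3 + -4 = -1
det = 3*-4 - 6*4 = -36
discriminant = (-1)^2 - 4*(-36) = 145
spectral radius = max |eigenvalue| = 6.5208

6.5208


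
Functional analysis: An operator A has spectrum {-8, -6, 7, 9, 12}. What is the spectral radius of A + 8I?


Spectrum of A + 8I = {0, 2, 15, 17, 20}
Spectral radius = max |lambda| over the shifted spectrum
= max(0, 2, 15, 17, 20) = 20

20


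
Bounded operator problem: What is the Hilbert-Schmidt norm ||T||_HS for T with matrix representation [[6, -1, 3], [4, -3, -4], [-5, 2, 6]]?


The Hilbert-Schmidt norm is sqrt(sum of squares of all entries).
Sum of squares = 6^2 + (-1)^2 + 3^2 + 4^2 + (-3)^2 + (-4)^2 + (-5)^2 + 2^2 + 6^2
= 36 + 1 + 9 + 16 + 9 + 16 + 25 + 4 + 36 = 152
||T||_HS = sqrt(152) = 12.3288

12.3288


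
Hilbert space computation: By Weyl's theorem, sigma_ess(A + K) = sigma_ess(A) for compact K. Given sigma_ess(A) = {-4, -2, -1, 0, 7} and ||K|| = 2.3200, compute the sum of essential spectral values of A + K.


By Weyl's theorem, the essential spectrum is invariant under compact perturbations.
sigma_ess(A + K) = sigma_ess(A) = {-4, -2, -1, 0, 7}
Sum = -4 + -2 + -1 + 0 + 7 = 0

0


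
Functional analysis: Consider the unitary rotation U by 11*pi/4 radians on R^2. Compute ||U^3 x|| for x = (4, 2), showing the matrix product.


U is a rotation by theta = 11*pi/4
U^3 = rotation by 3*theta = 33*pi/4 = 1*pi/4 (mod 2*pi)
cos(1*pi/4) = 0.7071, sin(1*pi/4) = 0.7071
U^3 x = (0.7071 * 4 - 0.7071 * 2, 0.7071 * 4 + 0.7071 * 2)
= (1.4142, 4.2426)
||U^3 x|| = sqrt(1.4142^2 + 4.2426^2) = sqrt(20.0000) = 4.4721

4.4721


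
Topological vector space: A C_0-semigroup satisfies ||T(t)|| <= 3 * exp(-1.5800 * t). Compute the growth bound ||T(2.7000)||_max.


||T(2.7000)|| <= 3 * exp(-1.5800 * 2.7000)
= 3 * exp(-4.2660)
= 3 * 0.0140
= 0.0421

0.0421


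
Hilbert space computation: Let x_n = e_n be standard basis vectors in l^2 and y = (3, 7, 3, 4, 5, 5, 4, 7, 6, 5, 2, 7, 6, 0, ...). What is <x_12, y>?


x_12 = e_12 is the standard basis vector with 1 in position 12.
<x_12, y> = y_12 = 7
As n -> infinity, <x_n, y> -> 0, confirming weak convergence of (x_n) to 0.

7


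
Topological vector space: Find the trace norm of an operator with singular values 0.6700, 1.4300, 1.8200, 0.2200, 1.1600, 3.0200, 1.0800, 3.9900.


The nuclear norm is the sum of all singular values.
||T||_1 = 0.6700 + 1.4300 + 1.8200 + 0.2200 + 1.1600 + 3.0200 + 1.0800 + 3.9900
= 13.3900

13.3900


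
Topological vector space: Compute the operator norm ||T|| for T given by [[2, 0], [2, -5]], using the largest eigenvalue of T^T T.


A^T A = [[8, -10], [-10, 25]]
trace(A^T A) = 33, det(A^T A) = 100
discriminant = 33^2 - 4*100 = 689
Largest eigenvalue of A^T A = (trace + sqrt(disc))/2 = 29.6244
||T|| = sqrt(29.6244) = 5.4428

5.4428


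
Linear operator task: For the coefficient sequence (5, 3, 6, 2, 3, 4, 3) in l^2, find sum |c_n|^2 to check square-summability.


sum |c_n|^2 = 5^2 + 3^2 + 6^2 + 2^2 + 3^2 + 4^2 + 3^2
= 25 + 9 + 36 + 4 + 9 + 16 + 9
= 108

108


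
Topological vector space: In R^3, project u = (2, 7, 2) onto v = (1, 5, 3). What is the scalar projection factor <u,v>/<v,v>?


Computing <u,v> = 2*1 + 7*5 + 2*3 = 43
Computing <v,v> = 1^2 + 5^2 + 3^2 = 35
Projection coefficient = 43/35 = 1.2286

1.2286


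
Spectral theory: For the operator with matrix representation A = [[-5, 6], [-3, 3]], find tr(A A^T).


trace(A * A^T) = sum of squares of all entries
= (-5)^2 + 6^2 + (-3)^2 + 3^2
= 25 + 36 + 9 + 9
= 79

79


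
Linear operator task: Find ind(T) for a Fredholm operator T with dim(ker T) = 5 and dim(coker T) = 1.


The Fredholm index is defined as ind(T) = dim(ker T) - dim(coker T)
= 5 - 1
= 4

4


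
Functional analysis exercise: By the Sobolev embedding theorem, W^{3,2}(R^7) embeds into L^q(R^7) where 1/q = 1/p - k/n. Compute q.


Using the Sobolev embedding formula: 1/q = 1/p - k/n
1/q = 1/2 - 3/7 = 1/14
q = 1/(1/14) = 14

14.0000


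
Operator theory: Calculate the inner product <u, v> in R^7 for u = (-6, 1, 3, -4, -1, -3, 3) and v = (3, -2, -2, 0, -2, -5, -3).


Computing the standard inner product <u, v> = sum u_i * v_i
= -6*3 + 1*-2 + 3*-2 + -4*0 + -1*-2 + -3*-5 + 3*-3
= -18 + -2 + -6 + 0 + 2 + 15 + -9
= -18

-18


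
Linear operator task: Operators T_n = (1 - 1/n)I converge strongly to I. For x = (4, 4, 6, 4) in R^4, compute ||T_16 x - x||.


T_16 x - x = (1 - 1/16)x - x = -x/16
||x|| = sqrt(84) = 9.1652
||T_16 x - x|| = ||x||/16 = 9.1652/16 = 0.5728

0.5728


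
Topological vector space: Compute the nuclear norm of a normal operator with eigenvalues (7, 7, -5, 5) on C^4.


For a normal operator, singular values equal |eigenvalues|.
Trace norm = sum |lambda_i| = 7 + 7 + 5 + 5
= 24

24


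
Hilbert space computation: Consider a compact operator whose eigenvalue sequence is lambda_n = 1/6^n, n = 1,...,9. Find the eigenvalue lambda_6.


The eigenvalue formula gives lambda_6 = 1/6^6
= 1/46656
= 2.1433e-05

2.1433e-05


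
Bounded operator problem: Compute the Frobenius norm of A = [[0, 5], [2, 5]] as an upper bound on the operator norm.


||A||_F^2 = sum a_ij^2
= 0^2 + 5^2 + 2^2 + 5^2
= 0 + 25 + 4 + 25 = 54
||A||_F = sqrt(54) = 7.3485

7.3485


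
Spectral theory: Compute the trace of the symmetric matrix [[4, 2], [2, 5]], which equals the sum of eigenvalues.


For a self-adjoint (symmetric) matrix, the eigenvalues are real.
The sum of eigenvalues equals the trace of the matrix.
trace = 4 + 5 = 9

9


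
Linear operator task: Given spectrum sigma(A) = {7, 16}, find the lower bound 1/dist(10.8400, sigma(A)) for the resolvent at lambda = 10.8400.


dist(10.8400, {7, 16}) = min(|10.8400 - 7|, |10.8400 - 16|)
= min(3.8400, 5.1600) = 3.8400
Resolvent bound = 1/3.8400 = 0.2604

0.2604


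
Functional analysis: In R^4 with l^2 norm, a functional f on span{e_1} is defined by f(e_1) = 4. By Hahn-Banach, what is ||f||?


The norm of f is given by ||f|| = sup_{||x||=1} |f(x)|.
On span{e_1}, ||e_1|| = 1, so ||f|| = |f(e_1)| / ||e_1||
= |4| / 1 = 4.0000

4.0000


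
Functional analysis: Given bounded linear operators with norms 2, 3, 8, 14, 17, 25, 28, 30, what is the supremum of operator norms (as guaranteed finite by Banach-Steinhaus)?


By the Uniform Boundedness Principle, the supremum of norms is finite.
sup_k ||T_k|| = max(2, 3, 8, 14, 17, 25, 28, 30) = 30

30


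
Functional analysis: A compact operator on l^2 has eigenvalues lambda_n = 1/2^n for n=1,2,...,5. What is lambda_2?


The eigenvalue formula gives lambda_2 = 1/2^2
= 1/4
= 0.2500

0.2500


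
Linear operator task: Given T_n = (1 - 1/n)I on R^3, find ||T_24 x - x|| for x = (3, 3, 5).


T_24 x - x = (1 - 1/24)x - x = -x/24
||x|| = sqrt(43) = 6.5574
||T_24 x - x|| = ||x||/24 = 6.5574/24 = 0.2732

0.2732


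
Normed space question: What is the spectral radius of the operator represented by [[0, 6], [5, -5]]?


For a 2x2 matrix, eigenvalues satisfy lambda^2 - (trace)*lambda + det = 0
trace = 0 + -5 = -5
det = 0*-5 - 6*5 = -30
discriminant = (-5)^2 - 4*(-30) = 145
spectral radius = max |eigenvalue| = 8.5208

8.5208


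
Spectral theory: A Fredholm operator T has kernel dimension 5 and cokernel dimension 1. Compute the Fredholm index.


The Fredholm index is defined as ind(T) = dim(ker T) - dim(coker T)
= 5 - 1
= 4

4


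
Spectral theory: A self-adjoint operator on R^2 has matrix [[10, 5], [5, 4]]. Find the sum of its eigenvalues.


For a self-adjoint (symmetric) matrix, the eigenvalues are real.
The sum of eigenvalues equals the trace of the matrix.
trace = 10 + 4 = 14

14


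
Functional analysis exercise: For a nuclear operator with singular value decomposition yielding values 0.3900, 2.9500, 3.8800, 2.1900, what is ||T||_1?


The nuclear norm is the sum of all singular values.
||T||_1 = 0.3900 + 2.9500 + 3.8800 + 2.1900
= 9.4100

9.4100


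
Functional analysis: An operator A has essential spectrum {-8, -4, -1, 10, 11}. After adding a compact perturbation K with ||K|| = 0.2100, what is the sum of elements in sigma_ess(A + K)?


By Weyl's theorem, the essential spectrum is invariant under compact perturbations.
sigma_ess(A + K) = sigma_ess(A) = {-8, -4, -1, 10, 11}
Sum = -8 + -4 + -1 + 10 + 11 = 8

8


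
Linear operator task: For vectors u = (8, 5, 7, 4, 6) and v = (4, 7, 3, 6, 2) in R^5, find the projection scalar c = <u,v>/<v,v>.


Computing <u,v> = 8*4 + 5*7 + 7*3 + 4*6 + 6*2 = 124
Computing <v,v> = 4^2 + 7^2 + 3^2 + 6^2 + 2^2 = 114
Projection coefficient = 124/114 = 1.0877

1.0877


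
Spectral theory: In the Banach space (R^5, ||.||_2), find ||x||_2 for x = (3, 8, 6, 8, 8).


The l^2 norm = (sum |x_i|^2)^(1/2)
Sum of 2th powers = 9 + 64 + 36 + 64 + 64 = 237
||x||_2 = (237)^(1/2) = 15.3948

15.3948


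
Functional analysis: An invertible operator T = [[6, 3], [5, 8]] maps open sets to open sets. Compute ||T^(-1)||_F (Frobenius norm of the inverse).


det(T) = 6*8 - 3*5 = 33
T^(-1) = (1/33) * [[8, -3], [-5, 6]] = [[0.2424, -0.0909], [-0.1515, 0.1818]]
||T^(-1)||_F^2 = 0.2424^2 + (-0.0909)^2 + (-0.1515)^2 + 0.1818^2 = 0.1230
||T^(-1)||_F = sqrt(0.1230) = 0.3508

0.3508


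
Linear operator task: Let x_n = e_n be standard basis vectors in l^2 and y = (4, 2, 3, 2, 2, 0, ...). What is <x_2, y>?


x_2 = e_2 is the standard basis vector with 1 in position 2.
<x_2, y> = y_2 = 2
As n -> infinity, <x_n, y> -> 0, confirming weak convergence of (x_n) to 0.

2


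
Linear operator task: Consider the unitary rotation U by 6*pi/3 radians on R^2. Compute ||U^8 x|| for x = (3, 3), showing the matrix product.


U is a rotation by theta = 6*pi/3
U^8 = rotation by 8*theta = 48*pi/3 = 0*pi/3 (mod 2*pi)
cos(0*pi/3) = 1.0000, sin(0*pi/3) = 0.0000
U^8 x = (1.0000 * 3 - 0.0000 * 3, 0.0000 * 3 + 1.0000 * 3)
= (3.0000, 3.0000)
||U^8 x|| = sqrt(3.0000^2 + 3.0000^2) = sqrt(18.0000) = 4.2426

4.2426


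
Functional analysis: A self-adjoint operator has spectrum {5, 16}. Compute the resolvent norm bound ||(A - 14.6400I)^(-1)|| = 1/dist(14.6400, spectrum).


dist(14.6400, {5, 16}) = min(|14.6400 - 5|, |14.6400 - 16|)
= min(9.6400, 1.3600) = 1.3600
Resolvent bound = 1/1.3600 = 0.7353

0.7353


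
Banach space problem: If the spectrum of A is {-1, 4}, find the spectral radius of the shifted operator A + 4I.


Spectrum of A + 4I = {3, 8}
Spectral radius = max |lambda| over the shifted spectrum
= max(3, 8) = 8

8


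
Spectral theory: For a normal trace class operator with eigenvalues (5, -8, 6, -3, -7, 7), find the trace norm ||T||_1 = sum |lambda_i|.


For a normal operator, singular values equal |eigenvalues|.
Trace norm = sum |lambda_i| = 5 + 8 + 6 + 3 + 7 + 7
= 36

36


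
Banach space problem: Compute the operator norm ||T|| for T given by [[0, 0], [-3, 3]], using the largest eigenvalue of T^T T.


A^T A = [[9, -9], [-9, 9]]
trace(A^T A) = 18, det(A^T A) = 0
discriminant = 18^2 - 4*0 = 324
Largest eigenvalue of A^T A = (trace + sqrt(disc))/2 = 18.0000
||T|| = sqrt(18.0000) = 4.2426

4.2426


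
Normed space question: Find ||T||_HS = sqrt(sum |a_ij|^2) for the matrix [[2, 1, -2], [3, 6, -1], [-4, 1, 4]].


The Hilbert-Schmidt norm is sqrt(sum of squares of all entries).
Sum of squares = 2^2 + 1^2 + (-2)^2 + 3^2 + 6^2 + (-1)^2 + (-4)^2 + 1^2 + 4^2
= 4 + 1 + 4 + 9 + 36 + 1 + 16 + 1 + 16 = 88
||T||_HS = sqrt(88) = 9.3808

9.3808


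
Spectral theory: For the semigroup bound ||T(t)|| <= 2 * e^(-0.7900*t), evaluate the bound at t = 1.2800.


||T(1.2800)|| <= 2 * exp(-0.7900 * 1.2800)
= 2 * exp(-1.0112)
= 2 * 0.3638
= 0.7276

0.7276


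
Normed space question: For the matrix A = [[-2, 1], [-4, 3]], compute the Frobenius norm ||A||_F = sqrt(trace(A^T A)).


||A||_F^2 = sum a_ij^2
= (-2)^2 + 1^2 + (-4)^2 + 3^2
= 4 + 1 + 16 + 9 = 30
||A||_F = sqrt(30) = 5.4772

5.4772


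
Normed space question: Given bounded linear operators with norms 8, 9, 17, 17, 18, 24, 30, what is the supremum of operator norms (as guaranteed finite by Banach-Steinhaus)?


By the Uniform Boundedness Principle, the supremum of norms is finite.
sup_k ||T_k|| = max(8, 9, 17, 17, 18, 24, 30) = 30

30


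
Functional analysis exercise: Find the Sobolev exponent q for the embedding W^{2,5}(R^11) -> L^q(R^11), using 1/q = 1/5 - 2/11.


Using the Sobolev embedding formula: 1/q = 1/p - k/n
1/q = 1/5 - 2/11 = 1/55
q = 1/(1/55) = 55

55.0000


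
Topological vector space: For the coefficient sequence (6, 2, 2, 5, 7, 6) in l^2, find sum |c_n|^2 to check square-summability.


sum |c_n|^2 = 6^2 + 2^2 + 2^2 + 5^2 + 7^2 + 6^2
= 36 + 4 + 4 + 25 + 49 + 36
= 154

154


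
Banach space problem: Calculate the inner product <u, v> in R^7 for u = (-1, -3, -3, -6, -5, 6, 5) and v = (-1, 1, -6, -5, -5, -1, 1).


Computing the standard inner product <u, v> = sum u_i * v_i
= -1*-1 + -3*1 + -3*-6 + -6*-5 + -5*-5 + 6*-1 + 5*1
= 1 + -3 + 18 + 30 + 25 + -6 + 5
= 70

70


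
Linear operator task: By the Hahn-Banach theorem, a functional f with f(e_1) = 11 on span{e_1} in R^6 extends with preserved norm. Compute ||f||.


The norm of f is given by ||f|| = sup_{||x||=1} |f(x)|.
On span{e_1}, ||e_1|| = 1, so ||f|| = |f(e_1)| / ||e_1||
= |11| / 1 = 11.0000

11.0000


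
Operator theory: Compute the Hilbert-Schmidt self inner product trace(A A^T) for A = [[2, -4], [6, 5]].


trace(A * A^T) = sum of squares of all entries
= 2^2 + (-4)^2 + 6^2 + 5^2
= 4 + 16 + 36 + 25
= 81

81


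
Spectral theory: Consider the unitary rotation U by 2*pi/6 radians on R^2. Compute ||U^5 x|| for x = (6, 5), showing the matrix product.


U is a rotation by theta = 2*pi/6
U^5 = rotation by 5*theta = 10*pi/6
cos(10*pi/6) = 0.5000, sin(10*pi/6) = -0.8660
U^5 x = (0.5000 * 6 - -0.8660 * 5, -0.8660 * 6 + 0.5000 * 5)
= (7.3301, -2.6962)
||U^5 x|| = sqrt(7.3301^2 + (-2.6962)^2) = sqrt(61.0000) = 7.8102

7.8102


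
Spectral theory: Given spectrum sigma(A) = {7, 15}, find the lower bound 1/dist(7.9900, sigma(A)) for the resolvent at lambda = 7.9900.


dist(7.9900, {7, 15}) = min(|7.9900 - 7|, |7.9900 - 15|)
= min(0.9900, 7.0100) = 0.9900
Resolvent bound = 1/0.9900 = 1.0101

1.0101


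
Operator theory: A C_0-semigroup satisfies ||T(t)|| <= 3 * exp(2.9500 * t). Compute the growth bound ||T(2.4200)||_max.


||T(2.4200)|| <= 3 * exp(2.9500 * 2.4200)
= 3 * exp(7.1390)
= 3 * 1260.1676
= 3780.5028

3780.5028


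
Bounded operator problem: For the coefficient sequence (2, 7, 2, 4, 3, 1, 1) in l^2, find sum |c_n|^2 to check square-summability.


sum |c_n|^2 = 2^2 + 7^2 + 2^2 + 4^2 + 3^2 + 1^2 + 1^2
= 4 + 49 + 4 + 16 + 9 + 1 + 1
= 84

84


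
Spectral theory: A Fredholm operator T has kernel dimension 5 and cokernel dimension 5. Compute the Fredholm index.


The Fredholm index is defined as ind(T) = dim(ker T) - dim(coker T)
= 5 - 5
= 0

0


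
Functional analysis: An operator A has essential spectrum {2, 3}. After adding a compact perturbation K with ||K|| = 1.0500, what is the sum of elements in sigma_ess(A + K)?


By Weyl's theorem, the essential spectrum is invariant under compact perturbations.
sigma_ess(A + K) = sigma_ess(A) = {2, 3}
Sum = 2 + 3 = 5

5


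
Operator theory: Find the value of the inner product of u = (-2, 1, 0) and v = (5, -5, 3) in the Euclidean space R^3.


Computing the standard inner product <u, v> = sum u_i * v_i
= -2*5 + 1*-5 + 0*3
= -10 + -5 + 0
= -15

-15


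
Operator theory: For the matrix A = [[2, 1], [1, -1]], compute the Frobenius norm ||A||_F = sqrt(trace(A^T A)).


||A||_F^2 = sum a_ij^2
= 2^2 + 1^2 + 1^2 + (-1)^2
= 4 + 1 + 1 + 1 = 7
||A||_F = sqrt(7) = 2.6458

2.6458


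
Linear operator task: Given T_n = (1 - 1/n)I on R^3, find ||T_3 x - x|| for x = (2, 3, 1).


T_3 x - x = (1 - 1/3)x - x = -x/3
||x|| = sqrt(14) = 3.7417
||T_3 x - x|| = ||x||/3 = 3.7417/3 = 1.2472

1.2472


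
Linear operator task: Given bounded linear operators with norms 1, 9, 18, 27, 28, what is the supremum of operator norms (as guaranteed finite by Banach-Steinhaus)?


By the Uniform Boundedness Principle, the supremum of norms is finite.
sup_k ||T_k|| = max(1, 9, 18, 27, 28) = 28

28


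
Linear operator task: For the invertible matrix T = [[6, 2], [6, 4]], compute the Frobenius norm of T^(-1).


det(T) = 6*4 - 2*6 = 12
T^(-1) = (1/12) * [[4, -2], [-6, 6]] = [[0.3333, -0.1667], [-0.5000, 0.5000]]
||T^(-1)||_F^2 = 0.3333^2 + (-0.1667)^2 + (-0.5000)^2 + 0.5000^2 = 0.6389
||T^(-1)||_F = sqrt(0.6389) = 0.7993

0.7993


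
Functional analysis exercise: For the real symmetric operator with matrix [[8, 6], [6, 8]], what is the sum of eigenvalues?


For a self-adjoint (symmetric) matrix, the eigenvalues are real.
The sum of eigenvalues equals the trace of the matrix.
trace = 8 + 8 = 16

16


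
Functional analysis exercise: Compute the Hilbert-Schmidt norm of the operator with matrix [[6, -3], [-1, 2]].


The Hilbert-Schmidt norm is sqrt(sum of squares of all entries).
Sum of squares = 6^2 + (-3)^2 + (-1)^2 + 2^2
= 36 + 9 + 1 + 4 = 50
||T||_HS = sqrt(50) = 7.0711

7.0711


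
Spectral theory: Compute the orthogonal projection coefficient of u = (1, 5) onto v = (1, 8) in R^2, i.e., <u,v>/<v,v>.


Computing <u,v> = 1*1 + 5*8 = 41
Computing <v,v> = 1^2 + 8^2 = 65
Projection coefficient = 41/65 = 0.6308

0.6308


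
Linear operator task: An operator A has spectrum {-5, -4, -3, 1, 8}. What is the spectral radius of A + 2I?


Spectrum of A + 2I = {-3, -2, -1, 3, 10}
Spectral radius = max |lambda| over the shifted spectrum
= max(3, 2, 1, 3, 10) = 10

10


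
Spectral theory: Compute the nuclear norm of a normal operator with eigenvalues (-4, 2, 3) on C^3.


For a normal operator, singular values equal |eigenvalues|.
Trace norm = sum |lambda_i| = 4 + 2 + 3
= 9

9


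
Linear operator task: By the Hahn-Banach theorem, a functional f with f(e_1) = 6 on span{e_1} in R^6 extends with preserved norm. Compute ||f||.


The norm of f is given by ||f|| = sup_{||x||=1} |f(x)|.
On span{e_1}, ||e_1|| = 1, so ||f|| = |f(e_1)| / ||e_1||
= |6| / 1 = 6.0000

6.0000


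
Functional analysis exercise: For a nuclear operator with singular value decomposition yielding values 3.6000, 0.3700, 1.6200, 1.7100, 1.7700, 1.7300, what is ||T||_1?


The nuclear norm is the sum of all singular values.
||T||_1 = 3.6000 + 0.3700 + 1.6200 + 1.7100 + 1.7700 + 1.7300
= 10.8000

10.8000


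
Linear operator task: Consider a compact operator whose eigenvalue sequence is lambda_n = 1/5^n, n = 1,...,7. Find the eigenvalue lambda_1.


The eigenvalue formula gives lambda_1 = 1/5^1
= 1/5
= 0.2000

0.2000


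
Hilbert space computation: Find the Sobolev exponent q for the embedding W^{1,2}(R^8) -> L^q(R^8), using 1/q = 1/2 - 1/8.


Using the Sobolev embedding formula: 1/q = 1/p - k/n
1/q = 1/2 - 1/8 = 3/8
q = 1/(3/8) = 8/3 = 2.6667

2.6667


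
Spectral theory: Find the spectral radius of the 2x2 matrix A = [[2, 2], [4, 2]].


For a 2x2 matrix, eigenvalues satisfy lambda^2 - (trace)*lambda + det = 0
trace = 2 + 2 = 4
det = 2*2 - 2*4 = -4
discriminant = 4^2 - 4*(-4) = 32
spectral radius = max |eigenvalue| = 4.8284

4.8284


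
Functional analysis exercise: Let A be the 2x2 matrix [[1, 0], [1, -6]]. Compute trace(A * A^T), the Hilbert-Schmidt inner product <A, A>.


trace(A * A^T) = sum of squares of all entries
= 1^2 + 0^2 + 1^2 + (-6)^2
= 1 + 0 + 1 + 36
= 38

38


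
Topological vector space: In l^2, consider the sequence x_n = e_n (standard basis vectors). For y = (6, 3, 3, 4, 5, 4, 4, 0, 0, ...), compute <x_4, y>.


x_4 = e_4 is the standard basis vector with 1 in position 4.
<x_4, y> = y_4 = 4
As n -> infinity, <x_n, y> -> 0, confirming weak convergence of (x_n) to 0.

4


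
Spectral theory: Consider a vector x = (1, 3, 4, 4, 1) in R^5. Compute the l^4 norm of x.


The l^4 norm = (sum |x_i|^4)^(1/4)
Sum of 4th powers = 1 + 81 + 256 + 256 + 1 = 595
||x||_4 = (595)^(1/4) = 4.9389

4.9389


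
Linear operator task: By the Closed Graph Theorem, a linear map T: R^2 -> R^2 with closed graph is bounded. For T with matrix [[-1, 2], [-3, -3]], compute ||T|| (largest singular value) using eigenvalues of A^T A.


A^T A = [[10, 7], [7, 13]]
trace(A^T A) = 23, det(A^T A) = 81
discriminant = 23^2 - 4*81 = 205
Largest eigenvalue of A^T A = (trace + sqrt(disc))/2 = 18.6589
||T|| = sqrt(18.6589) = 4.3196

4.3196


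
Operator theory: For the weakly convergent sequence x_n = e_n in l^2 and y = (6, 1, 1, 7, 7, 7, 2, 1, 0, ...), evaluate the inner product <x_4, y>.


x_4 = e_4 is the standard basis vector with 1 in position 4.
<x_4, y> = y_4 = 7
As n -> infinity, <x_n, y> -> 0, confirming weak convergence of (x_n) to 0.

7


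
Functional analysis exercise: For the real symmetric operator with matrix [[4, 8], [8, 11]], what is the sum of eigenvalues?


For a self-adjoint (symmetric) matrix, the eigenvalues are real.
The sum of eigenvalues equals the trace of the matrix.
trace = 4 + 11 = 15

15


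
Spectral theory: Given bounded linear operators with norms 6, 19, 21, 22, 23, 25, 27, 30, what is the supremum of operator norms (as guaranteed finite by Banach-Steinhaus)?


By the Uniform Boundedness Principle, the supremum of norms is finite.
sup_k ||T_k|| = max(6, 19, 21, 22, 23, 25, 27, 30) = 30

30


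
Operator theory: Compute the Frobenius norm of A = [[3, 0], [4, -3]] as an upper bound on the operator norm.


||A||_F^2 = sum a_ij^2
= 3^2 + 0^2 + 4^2 + (-3)^2
= 9 + 0 + 16 + 9 = 34
||A||_F = sqrt(34) = 5.8310

5.8310


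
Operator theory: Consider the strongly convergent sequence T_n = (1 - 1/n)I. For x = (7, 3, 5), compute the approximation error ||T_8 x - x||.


T_8 x - x = (1 - 1/8)x - x = -x/8
||x|| = sqrt(83) = 9.1104
||T_8 x - x|| = ||x||/8 = 9.1104/8 = 1.1388

1.1388


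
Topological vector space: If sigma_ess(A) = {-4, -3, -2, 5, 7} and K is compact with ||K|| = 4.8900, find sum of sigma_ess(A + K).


By Weyl's theorem, the essential spectrum is invariant under compact perturbations.
sigma_ess(A + K) = sigma_ess(A) = {-4, -3, -2, 5, 7}
Sum = -4 + -3 + -2 + 5 + 7 = 3

3


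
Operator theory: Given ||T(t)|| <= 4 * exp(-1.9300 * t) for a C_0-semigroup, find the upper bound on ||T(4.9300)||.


||T(4.9300)|| <= 4 * exp(-1.9300 * 4.9300)
= 4 * exp(-9.5149)
= 4 * 7.3745e-05
= 2.9498e-04

2.9498e-04


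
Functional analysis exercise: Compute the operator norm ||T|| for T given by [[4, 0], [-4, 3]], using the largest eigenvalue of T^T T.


A^T A = [[32, -12], [-12, 9]]
trace(A^T A) = 41, det(A^T A) = 144
discriminant = 41^2 - 4*144 = 1105
Largest eigenvalue of A^T A = (trace + sqrt(disc))/2 = 37.1208
||T|| = sqrt(37.1208) = 6.0927

6.0927


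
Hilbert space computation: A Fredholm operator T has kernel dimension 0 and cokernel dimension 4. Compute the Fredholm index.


The Fredholm index is defined as ind(T) = dim(ker T) - dim(coker T)
= 0 - 4
= -4

-4


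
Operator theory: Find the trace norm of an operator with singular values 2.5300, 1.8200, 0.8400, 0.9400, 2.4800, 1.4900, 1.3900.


The nuclear norm is the sum of all singular values.
||T||_1 = 2.5300 + 1.8200 + 0.8400 + 0.9400 + 2.4800 + 1.4900 + 1.3900
= 11.4900

11.4900


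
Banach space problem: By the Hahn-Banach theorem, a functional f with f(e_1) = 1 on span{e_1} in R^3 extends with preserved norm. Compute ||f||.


The norm of f is given by ||f|| = sup_{||x||=1} |f(x)|.
On span{e_1}, ||e_1|| = 1, so ||f|| = |f(e_1)| / ||e_1||
= |1| / 1 = 1.0000

1.0000


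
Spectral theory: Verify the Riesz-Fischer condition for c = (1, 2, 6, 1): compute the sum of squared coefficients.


sum |c_n|^2 = 1^2 + 2^2 + 6^2 + 1^2
= 1 + 4 + 36 + 1
= 42

42


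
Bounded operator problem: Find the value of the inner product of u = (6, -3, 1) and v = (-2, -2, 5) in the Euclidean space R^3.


Computing the standard inner product <u, v> = sum u_i * v_i
= 6*-2 + -3*-2 + 1*5
= -12 + 6 + 5
= -1

-1


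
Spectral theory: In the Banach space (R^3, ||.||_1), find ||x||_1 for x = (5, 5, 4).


The l^1 norm equals the sum of absolute values of all components.
||x||_1 = 5 + 5 + 4
= 14

14.0000


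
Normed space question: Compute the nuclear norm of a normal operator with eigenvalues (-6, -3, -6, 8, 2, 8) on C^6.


For a normal operator, singular values equal |eigenvalues|.
Trace norm = sum |lambda_i| = 6 + 3 + 6 + 8 + 2 + 8
= 33

33


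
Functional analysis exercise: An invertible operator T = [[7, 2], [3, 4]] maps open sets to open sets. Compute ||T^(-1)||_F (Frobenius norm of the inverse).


det(T) = 7*4 - 2*3 = 22
T^(-1) = (1/22) * [[4, -2], [-3, 7]] = [[0.1818, -0.0909], [-0.1364, 0.3182]]
||T^(-1)||_F^2 = 0.1818^2 + (-0.0909)^2 + (-0.1364)^2 + 0.3182^2 = 0.1612
||T^(-1)||_F = sqrt(0.1612) = 0.4014

0.4014


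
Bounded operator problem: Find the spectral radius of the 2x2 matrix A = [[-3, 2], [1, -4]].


For a 2x2 matrix, eigenvalues satisfy lambda^2 - (trace)*lambda + det = 0
trace = -3 + -4 = -7
det = -3*-4 - 2*1 = 10
discriminant = (-7)^2 - 4*(10) = 9
spectral radius = max |eigenvalue| = 5.0000

5.0000


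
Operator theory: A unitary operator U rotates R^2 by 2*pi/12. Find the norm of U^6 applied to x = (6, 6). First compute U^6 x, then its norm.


U is a rotation by theta = 2*pi/12
U^6 = rotation by 6*theta = 12*pi/12
cos(12*pi/12) = -1.0000, sin(12*pi/12) = 0.0000
U^6 x = (-1.0000 * 6 - 0.0000 * 6, 0.0000 * 6 + -1.0000 * 6)
= (-6.0000, -6.0000)
||U^6 x|| = sqrt((-6.0000)^2 + (-6.0000)^2) = sqrt(72.0000) = 8.4853

8.4853


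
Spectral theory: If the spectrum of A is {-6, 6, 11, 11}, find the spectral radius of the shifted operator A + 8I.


Spectrum of A + 8I = {2, 14, 19, 19}
Spectral radius = max |lambda| over the shifted spectrum
= max(2, 14, 19, 19) = 19

19


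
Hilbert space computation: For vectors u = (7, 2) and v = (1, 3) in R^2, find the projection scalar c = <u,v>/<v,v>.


Computing <u,v> = 7*1 + 2*3 = 13
Computing <v,v> = 1^2 + 3^2 = 10
Projection coefficient = 13/10 = 1.3000

1.3000


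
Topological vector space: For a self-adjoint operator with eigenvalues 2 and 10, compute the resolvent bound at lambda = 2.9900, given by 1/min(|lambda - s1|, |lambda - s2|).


dist(2.9900, {2, 10}) = min(|2.9900 - 2|, |2.9900 - 10|)
= min(0.9900, 7.0100) = 0.9900
Resolvent bound = 1/0.9900 = 1.0101

1.0101


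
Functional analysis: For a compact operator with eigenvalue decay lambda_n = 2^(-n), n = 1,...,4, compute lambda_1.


The eigenvalue formula gives lambda_1 = 1/2^1
= 1/2
= 0.5000

0.5000


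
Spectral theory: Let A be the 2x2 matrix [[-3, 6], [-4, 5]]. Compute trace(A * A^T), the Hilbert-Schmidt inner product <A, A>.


trace(A * A^T) = sum of squares of all entries
= (-3)^2 + 6^2 + (-4)^2 + 5^2
= 9 + 36 + 16 + 25
= 86

86


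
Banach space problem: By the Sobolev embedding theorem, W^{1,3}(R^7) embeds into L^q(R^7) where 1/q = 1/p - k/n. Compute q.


Using the Sobolev embedding formula: 1/q = 1/p - k/n
1/q = 1/3 - 1/7 = 4/21
q = 1/(4/21) = 21/4 = 5.2500

5.2500


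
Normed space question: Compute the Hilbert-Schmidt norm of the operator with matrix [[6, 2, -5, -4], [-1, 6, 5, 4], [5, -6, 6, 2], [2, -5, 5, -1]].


The Hilbert-Schmidt norm is sqrt(sum of squares of all entries).
Sum of squares = 6^2 + 2^2 + (-5)^2 + (-4)^2 + (-1)^2 + 6^2 + 5^2 + 4^2 + 5^2 + (-6)^2 + 6^2 + 2^2 + 2^2 + (-5)^2 + 5^2 + (-1)^2
= 36 + 4 + 25 + 16 + 1 + 36 + 25 + 16 + 25 + 36 + 36 + 4 + 4 + 25 + 25 + 1 = 315
||T||_HS = sqrt(315) = 17.7482

17.7482


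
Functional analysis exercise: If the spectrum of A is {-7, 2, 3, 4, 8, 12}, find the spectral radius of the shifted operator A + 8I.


Spectrum of A + 8I = {1, 10, 11, 12, 16, 20}
Spectral radius = max |lambda| over the shifted spectrum
= max(1, 10, 11, 12, 16, 20) = 20

20


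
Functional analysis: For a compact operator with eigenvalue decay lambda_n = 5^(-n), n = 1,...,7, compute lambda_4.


The eigenvalue formula gives lambda_4 = 1/5^4
= 1/625
= 0.0016

0.0016


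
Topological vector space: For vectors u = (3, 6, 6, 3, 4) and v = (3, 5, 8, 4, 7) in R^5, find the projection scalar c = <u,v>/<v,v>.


Computing <u,v> = 3*3 + 6*5 + 6*8 + 3*4 + 4*7 = 127
Computing <v,v> = 3^2 + 5^2 + 8^2 + 4^2 + 7^2 = 163
Projection coefficient = 127/163 = 0.7791

0.7791


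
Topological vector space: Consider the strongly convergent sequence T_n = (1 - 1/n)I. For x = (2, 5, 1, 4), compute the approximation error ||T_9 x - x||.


T_9 x - x = (1 - 1/9)x - x = -x/9
||x|| = sqrt(46) = 6.7823
||T_9 x - x|| = ||x||/9 = 6.7823/9 = 0.7536

0.7536


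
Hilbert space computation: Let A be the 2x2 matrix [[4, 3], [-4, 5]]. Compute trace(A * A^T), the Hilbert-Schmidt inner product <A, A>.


trace(A * A^T) = sum of squares of all entries
= 4^2 + 3^2 + (-4)^2 + 5^2
= 16 + 9 + 16 + 25
= 66

66


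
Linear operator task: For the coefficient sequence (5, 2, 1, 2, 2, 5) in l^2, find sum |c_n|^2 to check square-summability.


sum |c_n|^2 = 5^2 + 2^2 + 1^2 + 2^2 + 2^2 + 5^2
= 25 + 4 + 1 + 4 + 4 + 25
= 63

63


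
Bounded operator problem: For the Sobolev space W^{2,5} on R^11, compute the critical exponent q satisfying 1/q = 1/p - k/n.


Using the Sobolev embedding formula: 1/q = 1/p - k/n
1/q = 1/5 - 2/11 = 1/55
q = 1/(1/55) = 55

55.0000


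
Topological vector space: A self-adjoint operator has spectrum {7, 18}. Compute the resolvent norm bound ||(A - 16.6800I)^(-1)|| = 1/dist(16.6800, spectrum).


dist(16.6800, {7, 18}) = min(|16.6800 - 7|, |16.6800 - 18|)
= min(9.6800, 1.3200) = 1.3200
Resolvent bound = 1/1.3200 = 0.7576

0.7576


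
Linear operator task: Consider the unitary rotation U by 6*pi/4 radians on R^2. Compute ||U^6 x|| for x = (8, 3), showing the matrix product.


U is a rotation by theta = 6*pi/4
U^6 = rotation by 6*theta = 36*pi/4 = 4*pi/4 (mod 2*pi)
cos(4*pi/4) = -1.0000, sin(4*pi/4) = 0.0000
U^6 x = (-1.0000 * 8 - 0.0000 * 3, 0.0000 * 8 + -1.0000 * 3)
= (-8.0000, -3.0000)
||U^6 x|| = sqrt((-8.0000)^2 + (-3.0000)^2) = sqrt(73.0000) = 8.5440

8.5440


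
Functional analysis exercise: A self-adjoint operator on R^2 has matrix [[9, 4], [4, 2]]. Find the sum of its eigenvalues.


For a self-adjoint (symmetric) matrix, the eigenvalues are real.
The sum of eigenvalues equals the trace of the matrix.
trace = 9 + 2 = 11

11


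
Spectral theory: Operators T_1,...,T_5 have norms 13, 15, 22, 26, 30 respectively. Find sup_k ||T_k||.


By the Uniform Boundedness Principle, the supremum of norms is finite.
sup_k ||T_k|| = max(13, 15, 22, 26, 30) = 30

30


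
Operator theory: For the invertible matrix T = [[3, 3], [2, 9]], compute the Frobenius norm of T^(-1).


det(T) = 3*9 - 3*2 = 21
T^(-1) = (1/21) * [[9, -3], [-2, 3]] = [[0.4286, -0.1429], [-0.0952, 0.1429]]
||T^(-1)||_F^2 = 0.4286^2 + (-0.1429)^2 + (-0.0952)^2 + 0.1429^2 = 0.2336
||T^(-1)||_F = sqrt(0.2336) = 0.4833

0.4833


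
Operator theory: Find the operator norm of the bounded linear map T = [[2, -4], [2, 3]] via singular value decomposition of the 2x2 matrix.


A^T A = [[8, -2], [-2, 25]]
trace(A^T A) = 33, det(A^T A) = 196
discriminant = 33^2 - 4*196 = 305
Largest eigenvalue of A^T A = (trace + sqrt(disc))/2 = 25.2321
||T|| = sqrt(25.2321) = 5.0232

5.0232
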